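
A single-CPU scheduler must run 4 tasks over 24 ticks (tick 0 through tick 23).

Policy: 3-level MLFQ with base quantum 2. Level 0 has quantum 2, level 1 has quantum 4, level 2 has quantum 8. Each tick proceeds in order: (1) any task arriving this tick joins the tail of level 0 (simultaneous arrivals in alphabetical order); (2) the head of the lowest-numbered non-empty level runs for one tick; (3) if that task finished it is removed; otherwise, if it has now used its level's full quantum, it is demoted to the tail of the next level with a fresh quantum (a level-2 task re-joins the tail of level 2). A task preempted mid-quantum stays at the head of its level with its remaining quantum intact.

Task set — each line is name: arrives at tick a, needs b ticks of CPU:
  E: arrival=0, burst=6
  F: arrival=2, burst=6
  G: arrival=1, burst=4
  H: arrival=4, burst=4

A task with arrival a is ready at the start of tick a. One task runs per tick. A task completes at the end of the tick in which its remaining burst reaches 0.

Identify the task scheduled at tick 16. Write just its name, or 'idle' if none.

running at tick 16 = F

t=0: L0/L1/L2 = E/-/- → run E
t=1: L0/L1/L2 = EG/-/- → run E
t=2: L0/L1/L2 = GF/E/- → run G
t=3: L0/L1/L2 = GF/E/- → run G
t=4: L0/L1/L2 = FH/EG/- → run F
t=5: L0/L1/L2 = FH/EG/- → run F
t=6: L0/L1/L2 = H/EGF/- → run H
t=7: L0/L1/L2 = H/EGF/- → run H
t=8: L0/L1/L2 = -/EGFH/- → run E
t=9: L0/L1/L2 = -/EGFH/- → run E
t=10: L0/L1/L2 = -/EGFH/- → run E
t=11: L0/L1/L2 = -/EGFH/- → run E
t=12: L0/L1/L2 = -/GFH/- → run G
t=13: L0/L1/L2 = -/GFH/- → run G
t=14: L0/L1/L2 = -/FH/- → run F
t=15: L0/L1/L2 = -/FH/- → run F
t=16: L0/L1/L2 = -/FH/- → run F
t=17: L0/L1/L2 = -/FH/- → run F
t=18: L0/L1/L2 = -/H/- → run H
t=19: L0/L1/L2 = -/H/- → run H
t=20: (idle)
t=21: (idle)
t=22: (idle)
t=23: (idle)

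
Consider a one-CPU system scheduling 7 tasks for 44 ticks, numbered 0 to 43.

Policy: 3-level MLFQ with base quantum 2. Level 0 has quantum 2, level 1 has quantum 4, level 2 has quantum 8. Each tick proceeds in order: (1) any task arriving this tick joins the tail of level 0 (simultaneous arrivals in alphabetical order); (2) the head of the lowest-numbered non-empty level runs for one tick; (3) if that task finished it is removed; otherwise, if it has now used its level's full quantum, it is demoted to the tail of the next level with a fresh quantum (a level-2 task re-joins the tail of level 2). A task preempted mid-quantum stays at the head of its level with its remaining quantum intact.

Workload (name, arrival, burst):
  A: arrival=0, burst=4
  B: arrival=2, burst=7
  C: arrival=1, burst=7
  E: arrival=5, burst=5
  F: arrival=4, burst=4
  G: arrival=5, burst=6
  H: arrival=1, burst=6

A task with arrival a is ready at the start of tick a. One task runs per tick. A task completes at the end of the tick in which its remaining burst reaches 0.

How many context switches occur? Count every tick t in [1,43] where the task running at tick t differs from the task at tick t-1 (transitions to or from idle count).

t=0: L0/L1/L2 = A/-/- → run A
t=1: L0/L1/L2 = ACH/-/- → run A
t=2: L0/L1/L2 = CHB/A/- → run C
t=3: L0/L1/L2 = CHB/A/- → run C
t=4: L0/L1/L2 = HBF/AC/- → run H
t=5: L0/L1/L2 = HBFEG/AC/- → run H
t=6: L0/L1/L2 = BFEG/ACH/- → run B
t=7: L0/L1/L2 = BFEG/ACH/- → run B
t=8: L0/L1/L2 = FEG/ACHB/- → run F
t=9: L0/L1/L2 = FEG/ACHB/- → run F
t=10: L0/L1/L2 = EG/ACHBF/- → run E
t=11: L0/L1/L2 = EG/ACHBF/- → run E
t=12: L0/L1/L2 = G/ACHBFE/- → run G
t=13: L0/L1/L2 = G/ACHBFE/- → run G
t=14: L0/L1/L2 = -/ACHBFEG/- → run A
t=15: L0/L1/L2 = -/ACHBFEG/- → run A
t=16: L0/L1/L2 = -/CHBFEG/- → run C
t=17: L0/L1/L2 = -/CHBFEG/- → run C
t=18: L0/L1/L2 = -/CHBFEG/- → run C
t=19: L0/L1/L2 = -/CHBFEG/- → run C
t=20: L0/L1/L2 = -/HBFEG/C → run H
t=21: L0/L1/L2 = -/HBFEG/C → run H
t=22: L0/L1/L2 = -/HBFEG/C → run H
t=23: L0/L1/L2 = -/HBFEG/C → run H
t=24: L0/L1/L2 = -/BFEG/C → run B
t=25: L0/L1/L2 = -/BFEG/C → run B
t=26: L0/L1/L2 = -/BFEG/C → run B
t=27: L0/L1/L2 = -/BFEG/C → run B
t=28: L0/L1/L2 = -/FEG/CB → run F
t=29: L0/L1/L2 = -/FEG/CB → run F
t=30: L0/L1/L2 = -/EG/CB → run E
t=31: L0/L1/L2 = -/EG/CB → run E
t=32: L0/L1/L2 = -/EG/CB → run E
t=33: L0/L1/L2 = -/G/CB → run G
t=34: L0/L1/L2 = -/G/CB → run G
t=35: L0/L1/L2 = -/G/CB → run G
t=36: L0/L1/L2 = -/G/CB → run G
t=37: L0/L1/L2 = -/-/CB → run C
t=38: L0/L1/L2 = -/-/B → run B
t=39: (idle)
t=40: (idle)
t=41: (idle)
t=42: (idle)
t=43: (idle)

context switches = 16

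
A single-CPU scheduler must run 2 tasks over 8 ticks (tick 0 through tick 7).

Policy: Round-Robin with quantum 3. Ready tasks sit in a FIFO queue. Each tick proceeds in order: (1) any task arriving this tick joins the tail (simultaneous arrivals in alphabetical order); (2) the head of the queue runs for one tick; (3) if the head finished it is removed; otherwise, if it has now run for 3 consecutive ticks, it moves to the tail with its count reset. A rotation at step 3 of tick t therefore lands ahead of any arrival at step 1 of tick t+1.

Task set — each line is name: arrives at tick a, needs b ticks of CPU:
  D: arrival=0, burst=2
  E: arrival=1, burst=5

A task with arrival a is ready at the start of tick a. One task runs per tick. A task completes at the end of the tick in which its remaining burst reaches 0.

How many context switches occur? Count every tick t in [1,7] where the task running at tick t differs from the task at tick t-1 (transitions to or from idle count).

context switches = 2

t=0: queue=[D] q_used=0 → run D
t=1: queue=[D,E] q_used=1 → run D
t=2: queue=[E] q_used=0 → run E
t=3: queue=[E] q_used=1 → run E
t=4: queue=[E] q_used=2 → run E
t=5: queue=[E] q_used=0 → run E
t=6: queue=[E] q_used=1 → run E
t=7: (idle)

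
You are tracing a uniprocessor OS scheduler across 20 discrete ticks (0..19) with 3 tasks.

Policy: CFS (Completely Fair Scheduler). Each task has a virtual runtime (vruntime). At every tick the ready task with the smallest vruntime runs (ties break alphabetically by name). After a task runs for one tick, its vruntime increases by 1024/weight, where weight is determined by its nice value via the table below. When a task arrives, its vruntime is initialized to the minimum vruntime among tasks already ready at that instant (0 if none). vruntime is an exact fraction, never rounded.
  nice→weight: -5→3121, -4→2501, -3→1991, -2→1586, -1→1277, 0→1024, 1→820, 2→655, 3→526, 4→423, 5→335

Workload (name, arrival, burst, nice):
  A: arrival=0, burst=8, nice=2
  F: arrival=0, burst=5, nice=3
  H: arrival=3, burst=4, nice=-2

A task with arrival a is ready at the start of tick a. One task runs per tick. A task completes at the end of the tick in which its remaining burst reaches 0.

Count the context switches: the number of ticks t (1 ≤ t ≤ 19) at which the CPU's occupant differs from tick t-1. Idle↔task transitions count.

t=0: vr[A=0 F=0] → run A
t=1: vr[A=1024/655 F=0] → run F
t=2: vr[A=1024/655 F=512/263] → run A
t=3: vr[A=2048/655 F=512/263 H=512/263] → run F
t=4: vr[A=2048/655 F=1024/263 H=512/263] → run H
t=5: vr[A=2048/655 F=1024/263 H=540672/208559] → run H
t=6: vr[A=2048/655 F=1024/263 H=675328/208559] → run A
t=7: vr[A=3072/655 F=1024/263 H=675328/208559] → run H
t=8: vr[A=3072/655 F=1024/263 H=809984/208559] → run H
t=9: vr[A=3072/655 F=1024/263] → run F
t=10: vr[A=3072/655 F=1536/263] → run A
t=11: vr[A=4096/655 F=1536/263] → run F
t=12: vr[A=4096/655 F=2048/263] → run A
t=13: vr[A=1024/131 F=2048/263] → run F
t=14: vr[A=1024/131] → run A
t=15: vr[A=6144/655] → run A
t=16: vr[A=7168/655] → run A
t=17: (idle)
t=18: (idle)
t=19: (idle)

context switches = 13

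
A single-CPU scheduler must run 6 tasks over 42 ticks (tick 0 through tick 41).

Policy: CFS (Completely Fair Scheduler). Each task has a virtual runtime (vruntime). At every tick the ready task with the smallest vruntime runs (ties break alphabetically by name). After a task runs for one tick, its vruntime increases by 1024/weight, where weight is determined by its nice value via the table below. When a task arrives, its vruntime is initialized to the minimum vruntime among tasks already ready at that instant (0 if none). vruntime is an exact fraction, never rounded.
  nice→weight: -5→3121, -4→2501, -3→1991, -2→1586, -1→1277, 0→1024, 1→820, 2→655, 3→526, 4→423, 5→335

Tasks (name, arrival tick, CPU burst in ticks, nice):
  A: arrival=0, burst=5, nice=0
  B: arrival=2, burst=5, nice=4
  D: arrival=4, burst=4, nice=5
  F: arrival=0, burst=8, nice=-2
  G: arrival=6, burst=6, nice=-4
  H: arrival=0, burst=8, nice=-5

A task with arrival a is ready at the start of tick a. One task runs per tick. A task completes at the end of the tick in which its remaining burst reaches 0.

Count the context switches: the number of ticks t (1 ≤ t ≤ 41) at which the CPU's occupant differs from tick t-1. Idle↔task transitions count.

context switches = 35

t=0: vr[A=0 F=0 H=0] → run A
t=1: vr[A=1 F=0 H=0] → run F
t=2: vr[A=1 B=0 F=512/793 H=0] → run B
t=3: vr[A=1 B=1024/423 F=512/793 H=0] → run H
t=4: vr[A=1 B=1024/423 D=1024/3121 F=512/793 H=1024/3121] → run D
t=5: vr[A=1 B=1024/423 D=3538944/1045535 F=512/793 H=1024/3121] → run H
t=6: vr[A=1 B=1024/423 D=3538944/1045535 F=512/793 G=512/793 H=2048/3121] → run F
t=7: vr[A=1 B=1024/423 D=3538944/1045535 F=1024/793 G=512/793 H=2048/3121] → run G
t=8: vr[A=1 B=1024/423 D=3538944/1045535 F=1024/793 G=34304/32513 H=2048/3121] → run H
t=9: vr[A=1 B=1024/423 D=3538944/1045535 F=1024/793 G=34304/32513 H=3072/3121] → run H
t=10: vr[A=1 B=1024/423 D=3538944/1045535 F=1024/793 G=34304/32513 H=4096/3121] → run A
t=11: vr[A=2 B=1024/423 D=3538944/1045535 F=1024/793 G=34304/32513 H=4096/3121] → run G
t=12: vr[A=2 B=1024/423 D=3538944/1045535 F=1024/793 G=47616/32513 H=4096/3121] → run F
t=13: vr[A=2 B=1024/423 D=3538944/1045535 F=1536/793 G=47616/32513 H=4096/3121] → run H
t=14: vr[A=2 B=1024/423 D=3538944/1045535 F=1536/793 G=47616/32513 H=5120/3121] → run G
t=15: vr[A=2 B=1024/423 D=3538944/1045535 F=1536/793 G=60928/32513 H=5120/3121] → run H
t=16: vr[A=2 B=1024/423 D=3538944/1045535 F=1536/793 G=60928/32513 H=6144/3121] → run G
t=17: vr[A=2 B=1024/423 D=3538944/1045535 F=1536/793 G=74240/32513 H=6144/3121] → run F
t=18: vr[A=2 B=1024/423 D=3538944/1045535 F=2048/793 G=74240/32513 H=6144/3121] → run H
t=19: vr[A=2 B=1024/423 D=3538944/1045535 F=2048/793 G=74240/32513 H=7168/3121] → run A
t=20: vr[A=3 B=1024/423 D=3538944/1045535 F=2048/793 G=74240/32513 H=7168/3121] → run G
t=21: vr[A=3 B=1024/423 D=3538944/1045535 F=2048/793 G=87552/32513 H=7168/3121] → run H
t=22: vr[A=3 B=1024/423 D=3538944/1045535 F=2048/793 G=87552/32513] → run B
t=23: vr[A=3 B=2048/423 D=3538944/1045535 F=2048/793 G=87552/32513] → run F
t=24: vr[A=3 B=2048/423 D=3538944/1045535 F=2560/793 G=87552/32513] → run G
t=25: vr[A=3 B=2048/423 D=3538944/1045535 F=2560/793] → run A
t=26: vr[A=4 B=2048/423 D=3538944/1045535 F=2560/793] → run F
t=27: vr[A=4 B=2048/423 D=3538944/1045535 F=3072/793] → run D
t=28: vr[A=4 B=2048/423 D=6734848/1045535 F=3072/793] → run F
t=29: vr[A=4 B=2048/423 D=6734848/1045535 F=3584/793] → run A
t=30: vr[B=2048/423 D=6734848/1045535 F=3584/793] → run F
t=31: vr[B=2048/423 D=6734848/1045535] → run B
t=32: vr[B=1024/141 D=6734848/1045535] → run D
t=33: vr[B=1024/141 D=9930752/1045535] → run B
t=34: vr[B=4096/423 D=9930752/1045535] → run D
t=35: vr[B=4096/423] → run B
t=36: (idle)
t=37: (idle)
t=38: (idle)
t=39: (idle)
t=40: (idle)
t=41: (idle)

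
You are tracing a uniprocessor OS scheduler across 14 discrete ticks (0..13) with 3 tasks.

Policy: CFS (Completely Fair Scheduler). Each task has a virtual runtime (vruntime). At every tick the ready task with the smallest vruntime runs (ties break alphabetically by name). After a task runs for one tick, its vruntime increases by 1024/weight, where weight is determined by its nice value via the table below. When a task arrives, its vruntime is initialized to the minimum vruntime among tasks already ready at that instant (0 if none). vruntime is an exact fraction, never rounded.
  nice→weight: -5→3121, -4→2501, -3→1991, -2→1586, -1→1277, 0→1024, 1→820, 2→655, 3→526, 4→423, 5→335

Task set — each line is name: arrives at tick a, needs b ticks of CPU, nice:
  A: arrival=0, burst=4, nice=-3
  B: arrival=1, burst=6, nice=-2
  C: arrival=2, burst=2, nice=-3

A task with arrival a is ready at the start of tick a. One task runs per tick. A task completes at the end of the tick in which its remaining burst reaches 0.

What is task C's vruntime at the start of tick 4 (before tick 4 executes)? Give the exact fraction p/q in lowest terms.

vruntime(C, start of tick 4) = 2048/1991

t=0: vr[A=0] → run A
t=1: vr[A=1024/1991 B=1024/1991] → run A
t=2: vr[A=2048/1991 B=1024/1991 C=1024/1991] → run B
t=3: vr[A=2048/1991 B=1831424/1578863 C=1024/1991] → run C
t=4: vr[A=2048/1991 B=1831424/1578863 C=2048/1991] → run A
t=5: vr[A=3072/1991 B=1831424/1578863 C=2048/1991] → run C
t=6: vr[A=3072/1991 B=1831424/1578863] → run B
t=7: vr[A=3072/1991 B=2850816/1578863] → run A
t=8: vr[B=2850816/1578863] → run B
t=9: vr[B=3870208/1578863] → run B
t=10: vr[B=4889600/1578863] → run B
t=11: vr[B=5908992/1578863] → run B
t=12: (idle)
t=13: (idle)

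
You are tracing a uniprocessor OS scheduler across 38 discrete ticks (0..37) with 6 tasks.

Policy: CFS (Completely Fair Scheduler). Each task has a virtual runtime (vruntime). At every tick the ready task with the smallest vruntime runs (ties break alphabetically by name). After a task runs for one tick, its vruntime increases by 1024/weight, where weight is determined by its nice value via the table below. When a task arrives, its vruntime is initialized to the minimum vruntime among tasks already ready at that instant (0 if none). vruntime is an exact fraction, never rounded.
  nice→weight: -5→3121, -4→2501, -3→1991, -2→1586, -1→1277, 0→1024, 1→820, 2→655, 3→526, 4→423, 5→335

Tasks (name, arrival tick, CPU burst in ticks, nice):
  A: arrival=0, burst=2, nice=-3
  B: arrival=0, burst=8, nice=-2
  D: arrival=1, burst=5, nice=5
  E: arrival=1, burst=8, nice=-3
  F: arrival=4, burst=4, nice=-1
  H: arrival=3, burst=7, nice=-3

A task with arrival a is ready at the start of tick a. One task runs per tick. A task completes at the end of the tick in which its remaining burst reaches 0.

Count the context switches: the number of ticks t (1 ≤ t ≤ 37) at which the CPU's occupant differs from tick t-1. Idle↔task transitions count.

context switches = 31

t=0: vr[A=0 B=0] → run A
t=1: vr[A=1024/1991 B=0 D=0 E=0] → run B
t=2: vr[A=1024/1991 B=512/793 D=0 E=0] → run D
t=3: vr[A=1024/1991 B=512/793 D=1024/335 E=0 H=0] → run E
t=4: vr[A=1024/1991 B=512/793 D=1024/335 E=1024/1991 F=0 H=0] → run F
t=5: vr[A=1024/1991 B=512/793 D=1024/335 E=1024/1991 F=1024/1277 H=0] → run H
t=6: vr[A=1024/1991 B=512/793 D=1024/335 E=1024/1991 F=1024/1277 H=1024/1991] → run A
t=7: vr[B=512/793 D=1024/335 E=1024/1991 F=1024/1277 H=1024/1991] → run E
t=8: vr[B=512/793 D=1024/335 E=2048/1991 F=1024/1277 H=1024/1991] → run H
t=9: vr[B=512/793 D=1024/335 E=2048/1991 F=1024/1277 H=2048/1991] → run B
t=10: vr[B=1024/793 D=1024/335 E=2048/1991 F=1024/1277 H=2048/1991] → run F
t=11: vr[B=1024/793 D=1024/335 E=2048/1991 F=2048/1277 H=2048/1991] → run E
t=12: vr[B=1024/793 D=1024/335 E=3072/1991 F=2048/1277 H=2048/1991] → run H
t=13: vr[B=1024/793 D=1024/335 E=3072/1991 F=2048/1277 H=3072/1991] → run B
t=14: vr[B=1536/793 D=1024/335 E=3072/1991 F=2048/1277 H=3072/1991] → run E
t=15: vr[B=1536/793 D=1024/335 E=4096/1991 F=2048/1277 H=3072/1991] → run H
t=16: vr[B=1536/793 D=1024/335 E=4096/1991 F=2048/1277 H=4096/1991] → run F
t=17: vr[B=1536/793 D=1024/335 E=4096/1991 F=3072/1277 H=4096/1991] → run B
t=18: vr[B=2048/793 D=1024/335 E=4096/1991 F=3072/1277 H=4096/1991] → run E
t=19: vr[B=2048/793 D=1024/335 E=5120/1991 F=3072/1277 H=4096/1991] → run H
t=20: vr[B=2048/793 D=1024/335 E=5120/1991 F=3072/1277 H=5120/1991] → run F
t=21: vr[B=2048/793 D=1024/335 E=5120/1991 H=5120/1991] → run E
t=22: vr[B=2048/793 D=1024/335 E=6144/1991 H=5120/1991] → run H
t=23: vr[B=2048/793 D=1024/335 E=6144/1991 H=6144/1991] → run B
t=24: vr[B=2560/793 D=1024/335 E=6144/1991 H=6144/1991] → run D
t=25: vr[B=2560/793 D=2048/335 E=6144/1991 H=6144/1991] → run E
t=26: vr[B=2560/793 D=2048/335 E=7168/1991 H=6144/1991] → run H
t=27: vr[B=2560/793 D=2048/335 E=7168/1991] → run B
t=28: vr[B=3072/793 D=2048/335 E=7168/1991] → run E
t=29: vr[B=3072/793 D=2048/335] → run B
t=30: vr[B=3584/793 D=2048/335] → run B
t=31: vr[D=2048/335] → run D
t=32: vr[D=3072/335] → run D
t=33: vr[D=4096/335] → run D
t=34: (idle)
t=35: (idle)
t=36: (idle)
t=37: (idle)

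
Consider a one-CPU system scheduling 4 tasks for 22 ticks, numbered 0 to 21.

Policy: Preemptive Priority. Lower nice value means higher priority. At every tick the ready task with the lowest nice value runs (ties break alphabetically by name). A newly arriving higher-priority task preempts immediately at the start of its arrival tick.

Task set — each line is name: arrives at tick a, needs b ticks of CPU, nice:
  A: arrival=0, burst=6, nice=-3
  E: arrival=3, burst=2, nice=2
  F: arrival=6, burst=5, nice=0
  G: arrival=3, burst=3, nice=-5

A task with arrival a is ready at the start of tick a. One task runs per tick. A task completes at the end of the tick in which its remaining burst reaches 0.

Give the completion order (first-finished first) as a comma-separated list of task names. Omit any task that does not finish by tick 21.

completion order = G, A, F, E

t=0: ready={A} → run A
t=1: ready={A} → run A
t=2: ready={A} → run A
t=3: ready={A,E,G} → run G
t=4: ready={A,E,G} → run G
t=5: ready={A,E,G} → run G
t=6: ready={A,E,F} → run A
t=7: ready={A,E,F} → run A
t=8: ready={A,E,F} → run A
t=9: ready={E,F} → run F
t=10: ready={E,F} → run F
t=11: ready={E,F} → run F
t=12: ready={E,F} → run F
t=13: ready={E,F} → run F
t=14: ready={E} → run E
t=15: ready={E} → run E
t=16: (idle)
t=17: (idle)
t=18: (idle)
t=19: (idle)
t=20: (idle)
t=21: (idle)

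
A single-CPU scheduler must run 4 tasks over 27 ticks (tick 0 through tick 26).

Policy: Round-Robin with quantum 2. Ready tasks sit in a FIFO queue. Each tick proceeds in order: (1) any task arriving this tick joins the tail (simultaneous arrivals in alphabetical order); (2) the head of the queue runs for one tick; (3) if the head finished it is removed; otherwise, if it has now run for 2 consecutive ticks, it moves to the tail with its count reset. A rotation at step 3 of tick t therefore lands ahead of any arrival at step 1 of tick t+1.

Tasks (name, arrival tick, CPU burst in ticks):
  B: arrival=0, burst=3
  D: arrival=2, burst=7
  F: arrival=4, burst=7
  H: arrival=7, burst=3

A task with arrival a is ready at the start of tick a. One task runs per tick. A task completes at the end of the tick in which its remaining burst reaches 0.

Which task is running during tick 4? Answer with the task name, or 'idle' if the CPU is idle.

t=0: queue=[B] q_used=0 → run B
t=1: queue=[B] q_used=1 → run B
t=2: queue=[B,D] q_used=0 → run B
t=3: queue=[D] q_used=0 → run D
t=4: queue=[D,F] q_used=1 → run D
t=5: queue=[F,D] q_used=0 → run F
t=6: queue=[F,D] q_used=1 → run F
t=7: queue=[D,F,H] q_used=0 → run D
t=8: queue=[D,F,H] q_used=1 → run D
t=9: queue=[F,H,D] q_used=0 → run F
t=10: queue=[F,H,D] q_used=1 → run F
t=11: queue=[H,D,F] q_used=0 → run H
t=12: queue=[H,D,F] q_used=1 → run H
t=13: queue=[D,F,H] q_used=0 → run D
t=14: queue=[D,F,H] q_used=1 → run D
t=15: queue=[F,H,D] q_used=0 → run F
t=16: queue=[F,H,D] q_used=1 → run F
t=17: queue=[H,D,F] q_used=0 → run H
t=18: queue=[D,F] q_used=0 → run D
t=19: queue=[F] q_used=0 → run F
t=20: (idle)
t=21: (idle)
t=22: (idle)
t=23: (idle)
t=24: (idle)
t=25: (idle)
t=26: (idle)

running at tick 4 = D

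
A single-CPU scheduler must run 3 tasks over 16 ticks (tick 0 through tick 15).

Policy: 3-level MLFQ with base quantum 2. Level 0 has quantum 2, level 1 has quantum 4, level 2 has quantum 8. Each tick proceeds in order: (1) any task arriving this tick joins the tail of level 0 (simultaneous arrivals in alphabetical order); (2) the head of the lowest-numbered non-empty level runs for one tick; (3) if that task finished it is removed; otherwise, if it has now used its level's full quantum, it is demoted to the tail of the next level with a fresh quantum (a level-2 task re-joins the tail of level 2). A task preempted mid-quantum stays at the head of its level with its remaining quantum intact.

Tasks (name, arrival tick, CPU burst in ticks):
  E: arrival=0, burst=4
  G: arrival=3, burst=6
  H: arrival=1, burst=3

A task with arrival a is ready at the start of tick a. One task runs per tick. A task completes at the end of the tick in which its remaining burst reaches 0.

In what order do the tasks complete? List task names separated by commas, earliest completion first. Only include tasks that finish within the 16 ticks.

completion order = E, H, G

t=0: L0/L1/L2 = E/-/- → run E
t=1: L0/L1/L2 = EH/-/- → run E
t=2: L0/L1/L2 = H/E/- → run H
t=3: L0/L1/L2 = HG/E/- → run H
t=4: L0/L1/L2 = G/EH/- → run G
t=5: L0/L1/L2 = G/EH/- → run G
t=6: L0/L1/L2 = -/EHG/- → run E
t=7: L0/L1/L2 = -/EHG/- → run E
t=8: L0/L1/L2 = -/HG/- → run H
t=9: L0/L1/L2 = -/G/- → run G
t=10: L0/L1/L2 = -/G/- → run G
t=11: L0/L1/L2 = -/G/- → run G
t=12: L0/L1/L2 = -/G/- → run G
t=13: (idle)
t=14: (idle)
t=15: (idle)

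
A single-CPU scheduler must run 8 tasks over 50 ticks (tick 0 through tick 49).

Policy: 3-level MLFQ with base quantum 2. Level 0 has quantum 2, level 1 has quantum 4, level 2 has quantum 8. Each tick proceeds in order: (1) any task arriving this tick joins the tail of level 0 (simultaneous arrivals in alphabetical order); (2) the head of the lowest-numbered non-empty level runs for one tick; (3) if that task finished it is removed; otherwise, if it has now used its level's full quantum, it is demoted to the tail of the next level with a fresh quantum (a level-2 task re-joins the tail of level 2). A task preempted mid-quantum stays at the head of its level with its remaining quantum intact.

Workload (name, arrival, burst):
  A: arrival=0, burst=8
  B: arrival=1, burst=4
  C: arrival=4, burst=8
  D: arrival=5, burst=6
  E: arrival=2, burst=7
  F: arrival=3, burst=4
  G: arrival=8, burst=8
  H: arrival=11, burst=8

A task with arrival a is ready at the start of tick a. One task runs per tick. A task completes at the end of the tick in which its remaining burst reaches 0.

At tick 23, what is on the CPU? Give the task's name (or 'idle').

t=0: L0/L1/L2 = A/-/- → run A
t=1: L0/L1/L2 = AB/-/- → run A
t=2: L0/L1/L2 = BE/A/- → run B
t=3: L0/L1/L2 = BEF/A/- → run B
t=4: L0/L1/L2 = EFC/AB/- → run E
t=5: L0/L1/L2 = EFCD/AB/- → run E
t=6: L0/L1/L2 = FCD/ABE/- → run F
t=7: L0/L1/L2 = FCD/ABE/- → run F
t=8: L0/L1/L2 = CDG/ABEF/- → run C
t=9: L0/L1/L2 = CDG/ABEF/- → run C
t=10: L0/L1/L2 = DG/ABEFC/- → run D
t=11: L0/L1/L2 = DGH/ABEFC/- → run D
t=12: L0/L1/L2 = GH/ABEFCD/- → run G
t=13: L0/L1/L2 = GH/ABEFCD/- → run G
t=14: L0/L1/L2 = H/ABEFCDG/- → run H
t=15: L0/L1/L2 = H/ABEFCDG/- → run H
t=16: L0/L1/L2 = -/ABEFCDGH/- → run A
t=17: L0/L1/L2 = -/ABEFCDGH/- → run A
t=18: L0/L1/L2 = -/ABEFCDGH/- → run A
t=19: L0/L1/L2 = -/ABEFCDGH/- → run A
t=20: L0/L1/L2 = -/BEFCDGH/A → run B
t=21: L0/L1/L2 = -/BEFCDGH/A → run B
t=22: L0/L1/L2 = -/EFCDGH/A → run E
t=23: L0/L1/L2 = -/EFCDGH/A → run E
t=24: L0/L1/L2 = -/EFCDGH/A → run E
t=25: L0/L1/L2 = -/EFCDGH/A → run E
t=26: L0/L1/L2 = -/FCDGH/AE → run F
t=27: L0/L1/L2 = -/FCDGH/AE → run F
t=28: L0/L1/L2 = -/CDGH/AE → run C
t=29: L0/L1/L2 = -/CDGH/AE → run C
t=30: L0/L1/L2 = -/CDGH/AE → run C
t=31: L0/L1/L2 = -/CDGH/AE → run C
t=32: L0/L1/L2 = -/DGH/AEC → run D
t=33: L0/L1/L2 = -/DGH/AEC → run D
t=34: L0/L1/L2 = -/DGH/AEC → run D
t=35: L0/L1/L2 = -/DGH/AEC → run D
t=36: L0/L1/L2 = -/GH/AEC → run G
t=37: L0/L1/L2 = -/GH/AEC → run G
t=38: L0/L1/L2 = -/GH/AEC → run G
t=39: L0/L1/L2 = -/GH/AEC → run G
t=40: L0/L1/L2 = -/H/AECG → run H
t=41: L0/L1/L2 = -/H/AECG → run H
t=42: L0/L1/L2 = -/H/AECG → run H
t=43: L0/L1/L2 = -/H/AECG → run H
t=44: L0/L1/L2 = -/-/AECGH → run A
t=45: L0/L1/L2 = -/-/AECGH → run A
t=46: L0/L1/L2 = -/-/ECGH → run E
t=47: L0/L1/L2 = -/-/CGH → run C
t=48: L0/L1/L2 = -/-/CGH → run C
t=49: L0/L1/L2 = -/-/GH → run G

running at tick 23 = E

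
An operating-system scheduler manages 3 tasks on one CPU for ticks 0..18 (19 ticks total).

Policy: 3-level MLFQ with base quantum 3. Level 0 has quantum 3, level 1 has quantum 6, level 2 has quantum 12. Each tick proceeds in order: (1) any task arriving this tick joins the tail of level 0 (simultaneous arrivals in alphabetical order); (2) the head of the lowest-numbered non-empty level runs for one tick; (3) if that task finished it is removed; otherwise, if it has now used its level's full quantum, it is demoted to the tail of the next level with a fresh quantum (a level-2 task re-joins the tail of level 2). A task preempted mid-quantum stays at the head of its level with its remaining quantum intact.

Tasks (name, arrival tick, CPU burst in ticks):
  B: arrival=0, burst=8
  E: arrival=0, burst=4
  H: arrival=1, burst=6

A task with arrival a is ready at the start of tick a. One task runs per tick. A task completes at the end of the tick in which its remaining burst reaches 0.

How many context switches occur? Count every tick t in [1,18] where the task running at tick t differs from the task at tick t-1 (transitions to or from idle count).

t=0: L0/L1/L2 = BE/-/- → run B
t=1: L0/L1/L2 = BEH/-/- → run B
t=2: L0/L1/L2 = BEH/-/- → run B
t=3: L0/L1/L2 = EH/B/- → run E
t=4: L0/L1/L2 = EH/B/- → run E
t=5: L0/L1/L2 = EH/B/- → run E
t=6: L0/L1/L2 = H/BE/- → run H
t=7: L0/L1/L2 = H/BE/- → run H
t=8: L0/L1/L2 = H/BE/- → run H
t=9: L0/L1/L2 = -/BEH/- → run B
t=10: L0/L1/L2 = -/BEH/- → run B
t=11: L0/L1/L2 = -/BEH/- → run B
t=12: L0/L1/L2 = -/BEH/- → run B
t=13: L0/L1/L2 = -/BEH/- → run B
t=14: L0/L1/L2 = -/EH/- → run E
t=15: L0/L1/L2 = -/H/- → run H
t=16: L0/L1/L2 = -/H/- → run H
t=17: L0/L1/L2 = -/H/- → run H
t=18: (idle)

context switches = 6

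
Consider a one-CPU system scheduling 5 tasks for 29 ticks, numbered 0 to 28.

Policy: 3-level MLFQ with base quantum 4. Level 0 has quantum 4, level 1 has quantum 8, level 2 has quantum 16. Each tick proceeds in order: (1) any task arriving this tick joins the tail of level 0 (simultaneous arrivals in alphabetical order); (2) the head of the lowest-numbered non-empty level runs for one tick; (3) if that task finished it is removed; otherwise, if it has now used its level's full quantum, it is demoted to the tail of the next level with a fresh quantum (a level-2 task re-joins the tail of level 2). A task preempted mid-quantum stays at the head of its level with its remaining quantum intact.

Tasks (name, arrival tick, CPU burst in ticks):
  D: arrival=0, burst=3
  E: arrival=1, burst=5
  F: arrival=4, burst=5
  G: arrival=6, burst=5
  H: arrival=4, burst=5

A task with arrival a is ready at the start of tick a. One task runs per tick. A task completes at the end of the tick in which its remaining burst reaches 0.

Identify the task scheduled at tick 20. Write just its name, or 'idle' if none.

running at tick 20 = F

t=0: L0/L1/L2 = D/-/- → run D
t=1: L0/L1/L2 = DE/-/- → run D
t=2: L0/L1/L2 = DE/-/- → run D
t=3: L0/L1/L2 = E/-/- → run E
t=4: L0/L1/L2 = EFH/-/- → run E
t=5: L0/L1/L2 = EFH/-/- → run E
t=6: L0/L1/L2 = EFHG/-/- → run E
t=7: L0/L1/L2 = FHG/E/- → run F
t=8: L0/L1/L2 = FHG/E/- → run F
t=9: L0/L1/L2 = FHG/E/- → run F
t=10: L0/L1/L2 = FHG/E/- → run F
t=11: L0/L1/L2 = HG/EF/- → run H
t=12: L0/L1/L2 = HG/EF/- → run H
t=13: L0/L1/L2 = HG/EF/- → run H
t=14: L0/L1/L2 = HG/EF/- → run H
t=15: L0/L1/L2 = G/EFH/- → run G
t=16: L0/L1/L2 = G/EFH/- → run G
t=17: L0/L1/L2 = G/EFH/- → run G
t=18: L0/L1/L2 = G/EFH/- → run G
t=19: L0/L1/L2 = -/EFHG/- → run E
t=20: L0/L1/L2 = -/FHG/- → run F
t=21: L0/L1/L2 = -/HG/- → run H
t=22: L0/L1/L2 = -/G/- → run G
t=23: (idle)
t=24: (idle)
t=25: (idle)
t=26: (idle)
t=27: (idle)
t=28: (idle)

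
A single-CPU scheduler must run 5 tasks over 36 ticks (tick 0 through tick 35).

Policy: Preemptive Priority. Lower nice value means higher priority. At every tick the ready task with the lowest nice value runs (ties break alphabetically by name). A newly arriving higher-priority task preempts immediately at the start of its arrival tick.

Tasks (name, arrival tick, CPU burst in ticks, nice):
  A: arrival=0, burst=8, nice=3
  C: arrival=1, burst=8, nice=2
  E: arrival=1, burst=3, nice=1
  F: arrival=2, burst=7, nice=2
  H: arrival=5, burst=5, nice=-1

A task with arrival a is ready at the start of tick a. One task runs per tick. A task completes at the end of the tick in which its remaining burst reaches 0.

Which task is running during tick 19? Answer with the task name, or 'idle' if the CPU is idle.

t=0: ready={A} → run A
t=1: ready={A,C,E} → run E
t=2: ready={A,C,E,F} → run E
t=3: ready={A,C,E,F} → run E
t=4: ready={A,C,F} → run C
t=5: ready={A,C,F,H} → run H
t=6: ready={A,C,F,H} → run H
t=7: ready={A,C,F,H} → run H
t=8: ready={A,C,F,H} → run H
t=9: ready={A,C,F,H} → run H
t=10: ready={A,C,F} → run C
t=11: ready={A,C,F} → run C
t=12: ready={A,C,F} → run C
t=13: ready={A,C,F} → run C
t=14: ready={A,C,F} → run C
t=15: ready={A,C,F} → run C
t=16: ready={A,C,F} → run C
t=17: ready={A,F} → run F
t=18: ready={A,F} → run F
t=19: ready={A,F} → run F
t=20: ready={A,F} → run F
t=21: ready={A,F} → run F
t=22: ready={A,F} → run F
t=23: ready={A,F} → run F
t=24: ready={A} → run A
t=25: ready={A} → run A
t=26: ready={A} → run A
t=27: ready={A} → run A
t=28: ready={A} → run A
t=29: ready={A} → run A
t=30: ready={A} → run A
t=31: (idle)
t=32: (idle)
t=33: (idle)
t=34: (idle)
t=35: (idle)

running at tick 19 = F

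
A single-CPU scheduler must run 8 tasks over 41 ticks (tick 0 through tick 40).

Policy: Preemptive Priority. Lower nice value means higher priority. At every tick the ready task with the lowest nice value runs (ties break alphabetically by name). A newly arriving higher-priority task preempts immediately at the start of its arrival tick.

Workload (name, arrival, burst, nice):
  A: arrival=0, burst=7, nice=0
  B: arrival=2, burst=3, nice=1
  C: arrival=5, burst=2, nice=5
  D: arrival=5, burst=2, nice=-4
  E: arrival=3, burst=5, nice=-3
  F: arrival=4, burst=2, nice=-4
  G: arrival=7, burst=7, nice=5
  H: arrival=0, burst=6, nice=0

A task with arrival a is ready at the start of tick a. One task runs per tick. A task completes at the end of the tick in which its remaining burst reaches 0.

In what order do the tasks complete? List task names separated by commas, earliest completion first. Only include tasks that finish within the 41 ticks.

completion order = D, F, E, A, H, B, C, G

t=0: ready={A,H} → run A
t=1: ready={A,H} → run A
t=2: ready={A,B,H} → run A
t=3: ready={A,B,E,H} → run E
t=4: ready={A,B,E,F,H} → run F
t=5: ready={A,B,C,D,E,F,H} → run D
t=6: ready={A,B,C,D,E,F,H} → run D
t=7: ready={A,B,C,E,F,G,H} → run F
t=8: ready={A,B,C,E,G,H} → run E
t=9: ready={A,B,C,E,G,H} → run E
t=10: ready={A,B,C,E,G,H} → run E
t=11: ready={A,B,C,E,G,H} → run E
t=12: ready={A,B,C,G,H} → run A
t=13: ready={A,B,C,G,H} → run A
t=14: ready={A,B,C,G,H} → run A
t=15: ready={A,B,C,G,H} → run A
t=16: ready={B,C,G,H} → run H
t=17: ready={B,C,G,H} → run H
t=18: ready={B,C,G,H} → run H
t=19: ready={B,C,G,H} → run H
t=20: ready={B,C,G,H} → run H
t=21: ready={B,C,G,H} → run H
t=22: ready={B,C,G} → run B
t=23: ready={B,C,G} → run B
t=24: ready={B,C,G} → run B
t=25: ready={C,G} → run C
t=26: ready={C,G} → run C
t=27: ready={G} → run G
t=28: ready={G} → run G
t=29: ready={G} → run G
t=30: ready={G} → run G
t=31: ready={G} → run G
t=32: ready={G} → run G
t=33: ready={G} → run G
t=34: (idle)
t=35: (idle)
t=36: (idle)
t=37: (idle)
t=38: (idle)
t=39: (idle)
t=40: (idle)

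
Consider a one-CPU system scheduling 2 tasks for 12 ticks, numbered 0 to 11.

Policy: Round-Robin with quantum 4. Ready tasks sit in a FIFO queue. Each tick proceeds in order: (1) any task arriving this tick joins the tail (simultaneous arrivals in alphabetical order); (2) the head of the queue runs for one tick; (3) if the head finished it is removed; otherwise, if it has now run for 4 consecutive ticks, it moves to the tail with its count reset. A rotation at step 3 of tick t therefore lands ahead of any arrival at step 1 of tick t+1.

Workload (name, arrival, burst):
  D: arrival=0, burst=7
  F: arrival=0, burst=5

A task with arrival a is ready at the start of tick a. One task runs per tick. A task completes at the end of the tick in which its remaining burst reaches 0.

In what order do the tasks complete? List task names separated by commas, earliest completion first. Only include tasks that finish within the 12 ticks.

completion order = D, F

t=0: queue=[D,F] q_used=0 → run D
t=1: queue=[D,F] q_used=1 → run D
t=2: queue=[D,F] q_used=2 → run D
t=3: queue=[D,F] q_used=3 → run D
t=4: queue=[F,D] q_used=0 → run F
t=5: queue=[F,D] q_used=1 → run F
t=6: queue=[F,D] q_used=2 → run F
t=7: queue=[F,D] q_used=3 → run F
t=8: queue=[D,F] q_used=0 → run D
t=9: queue=[D,F] q_used=1 → run D
t=10: queue=[D,F] q_used=2 → run D
t=11: queue=[F] q_used=0 → run F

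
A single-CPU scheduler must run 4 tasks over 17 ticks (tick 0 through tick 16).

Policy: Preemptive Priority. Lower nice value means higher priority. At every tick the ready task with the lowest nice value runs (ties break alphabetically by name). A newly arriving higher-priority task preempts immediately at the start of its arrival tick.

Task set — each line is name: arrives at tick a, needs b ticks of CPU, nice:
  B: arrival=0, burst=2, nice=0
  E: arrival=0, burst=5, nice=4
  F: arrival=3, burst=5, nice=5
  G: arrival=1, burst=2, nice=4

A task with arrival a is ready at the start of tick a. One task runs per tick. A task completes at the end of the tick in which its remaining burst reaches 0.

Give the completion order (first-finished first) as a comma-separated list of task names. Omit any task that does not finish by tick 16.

completion order = B, E, G, F

t=0: ready={B,E} → run B
t=1: ready={B,E,G} → run B
t=2: ready={E,G} → run E
t=3: ready={E,F,G} → run E
t=4: ready={E,F,G} → run E
t=5: ready={E,F,G} → run E
t=6: ready={E,F,G} → run E
t=7: ready={F,G} → run G
t=8: ready={F,G} → run G
t=9: ready={F} → run F
t=10: ready={F} → run F
t=11: ready={F} → run F
t=12: ready={F} → run F
t=13: ready={F} → run F
t=14: (idle)
t=15: (idle)
t=16: (idle)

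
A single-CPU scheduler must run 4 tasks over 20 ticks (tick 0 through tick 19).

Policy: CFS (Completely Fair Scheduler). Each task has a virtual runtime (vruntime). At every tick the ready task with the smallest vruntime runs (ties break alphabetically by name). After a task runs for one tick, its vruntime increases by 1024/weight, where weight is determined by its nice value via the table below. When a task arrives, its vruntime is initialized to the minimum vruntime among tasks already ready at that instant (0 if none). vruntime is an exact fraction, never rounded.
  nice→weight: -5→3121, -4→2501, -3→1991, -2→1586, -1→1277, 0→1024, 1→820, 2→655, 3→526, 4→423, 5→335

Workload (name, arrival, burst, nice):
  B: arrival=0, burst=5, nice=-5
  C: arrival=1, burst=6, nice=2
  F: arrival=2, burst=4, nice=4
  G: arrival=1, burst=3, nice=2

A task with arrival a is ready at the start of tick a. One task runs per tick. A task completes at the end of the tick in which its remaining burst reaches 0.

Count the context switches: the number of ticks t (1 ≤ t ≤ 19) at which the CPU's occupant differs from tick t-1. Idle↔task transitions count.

context switches = 15

t=0: vr[B=0] → run B
t=1: vr[B=1024/3121 C=1024/3121 G=1024/3121] → run B
t=2: vr[B=2048/3121 C=1024/3121 F=1024/3121 G=1024/3121] → run C
t=3: vr[B=2048/3121 C=3866624/2044255 F=1024/3121 G=1024/3121] → run F
t=4: vr[B=2048/3121 C=3866624/2044255 F=3629056/1320183 G=1024/3121] → run G
t=5: vr[B=2048/3121 C=3866624/2044255 F=3629056/1320183 G=3866624/2044255] → run B
t=6: vr[B=3072/3121 C=3866624/2044255 F=3629056/1320183 G=3866624/2044255] → run B
t=7: vr[B=4096/3121 C=3866624/2044255 F=3629056/1320183 G=3866624/2044255] → run B
t=8: vr[C=3866624/2044255 F=3629056/1320183 G=3866624/2044255] → run C
t=9: vr[C=7062528/2044255 F=3629056/1320183 G=3866624/2044255] → run G
t=10: vr[C=7062528/2044255 F=3629056/1320183 G=7062528/2044255] → run F
t=11: vr[C=7062528/2044255 F=6824960/1320183 G=7062528/2044255] → run C
t=12: vr[C=10258432/2044255 F=6824960/1320183 G=7062528/2044255] → run G
t=13: vr[C=10258432/2044255 F=6824960/1320183] → run C
t=14: vr[C=13454336/2044255 F=6824960/1320183] → run F
t=15: vr[C=13454336/2044255 F=3340288/440061] → run C
t=16: vr[C=3330048/408851 F=3340288/440061] → run F
t=17: vr[C=3330048/408851] → run C
t=18: (idle)
t=19: (idle)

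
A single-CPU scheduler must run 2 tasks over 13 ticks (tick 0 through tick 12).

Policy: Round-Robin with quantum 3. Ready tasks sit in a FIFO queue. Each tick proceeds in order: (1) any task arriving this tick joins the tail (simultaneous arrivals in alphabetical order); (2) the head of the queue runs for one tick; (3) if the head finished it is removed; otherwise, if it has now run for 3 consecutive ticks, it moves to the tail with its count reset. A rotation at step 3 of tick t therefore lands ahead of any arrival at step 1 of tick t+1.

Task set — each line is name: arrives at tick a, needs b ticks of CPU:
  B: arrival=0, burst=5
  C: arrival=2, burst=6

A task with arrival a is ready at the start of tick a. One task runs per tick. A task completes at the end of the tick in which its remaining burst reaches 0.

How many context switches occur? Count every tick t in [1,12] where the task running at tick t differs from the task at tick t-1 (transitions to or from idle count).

context switches = 4

t=0: queue=[B] q_used=0 → run B
t=1: queue=[B] q_used=1 → run B
t=2: queue=[B,C] q_used=2 → run B
t=3: queue=[C,B] q_used=0 → run C
t=4: queue=[C,B] q_used=1 → run C
t=5: queue=[C,B] q_used=2 → run C
t=6: queue=[B,C] q_used=0 → run B
t=7: queue=[B,C] q_used=1 → run B
t=8: queue=[C] q_used=0 → run C
t=9: queue=[C] q_used=1 → run C
t=10: queue=[C] q_used=2 → run C
t=11: (idle)
t=12: (idle)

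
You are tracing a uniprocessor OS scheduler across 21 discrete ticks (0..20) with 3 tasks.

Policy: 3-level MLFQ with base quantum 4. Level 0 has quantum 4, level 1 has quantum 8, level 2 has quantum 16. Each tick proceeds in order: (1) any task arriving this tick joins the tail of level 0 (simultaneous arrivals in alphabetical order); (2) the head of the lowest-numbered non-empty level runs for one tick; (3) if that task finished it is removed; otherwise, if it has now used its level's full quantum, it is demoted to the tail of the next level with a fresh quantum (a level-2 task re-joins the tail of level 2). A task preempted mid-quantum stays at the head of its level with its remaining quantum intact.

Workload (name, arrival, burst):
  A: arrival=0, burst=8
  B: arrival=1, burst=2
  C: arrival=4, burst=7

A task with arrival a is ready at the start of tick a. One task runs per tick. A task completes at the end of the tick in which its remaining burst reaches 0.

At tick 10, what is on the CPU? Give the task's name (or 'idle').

running at tick 10 = A

t=0: L0/L1/L2 = A/-/- → run A
t=1: L0/L1/L2 = AB/-/- → run A
t=2: L0/L1/L2 = AB/-/- → run A
t=3: L0/L1/L2 = AB/-/- → run A
t=4: L0/L1/L2 = BC/A/- → run B
t=5: L0/L1/L2 = BC/A/- → run B
t=6: L0/L1/L2 = C/A/- → run C
t=7: L0/L1/L2 = C/A/- → run C
t=8: L0/L1/L2 = C/A/- → run C
t=9: L0/L1/L2 = C/A/- → run C
t=10: L0/L1/L2 = -/AC/- → run A
t=11: L0/L1/L2 = -/AC/- → run A
t=12: L0/L1/L2 = -/AC/- → run A
t=13: L0/L1/L2 = -/AC/- → run A
t=14: L0/L1/L2 = -/C/- → run C
t=15: L0/L1/L2 = -/C/- → run C
t=16: L0/L1/L2 = -/C/- → run C
t=17: (idle)
t=18: (idle)
t=19: (idle)
t=20: (idle)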